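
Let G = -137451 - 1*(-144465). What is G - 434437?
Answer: -427423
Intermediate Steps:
G = 7014 (G = -137451 + 144465 = 7014)
G - 434437 = 7014 - 434437 = -427423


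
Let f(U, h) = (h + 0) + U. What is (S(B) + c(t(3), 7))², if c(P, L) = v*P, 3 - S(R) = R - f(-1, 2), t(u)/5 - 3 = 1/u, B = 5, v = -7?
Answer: 124609/9 ≈ 13845.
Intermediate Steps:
f(U, h) = U + h (f(U, h) = h + U = U + h)
t(u) = 15 + 5/u
S(R) = 4 - R (S(R) = 3 - (R - (-1 + 2)) = 3 - (R - 1*1) = 3 - (R - 1) = 3 - (-1 + R) = 3 + (1 - R) = 4 - R)
c(P, L) = -7*P
(S(B) + c(t(3), 7))² = ((4 - 1*5) - 7*(15 + 5/3))² = ((4 - 5) - 7*(15 + 5*(⅓)))² = (-1 - 7*(15 + 5/3))² = (-1 - 7*50/3)² = (-1 - 350/3)² = (-353/3)² = 124609/9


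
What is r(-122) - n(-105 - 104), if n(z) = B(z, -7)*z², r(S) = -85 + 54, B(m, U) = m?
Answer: 9129298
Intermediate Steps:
r(S) = -31
n(z) = z³ (n(z) = z*z² = z³)
r(-122) - n(-105 - 104) = -31 - (-105 - 104)³ = -31 - 1*(-209)³ = -31 - 1*(-9129329) = -31 + 9129329 = 9129298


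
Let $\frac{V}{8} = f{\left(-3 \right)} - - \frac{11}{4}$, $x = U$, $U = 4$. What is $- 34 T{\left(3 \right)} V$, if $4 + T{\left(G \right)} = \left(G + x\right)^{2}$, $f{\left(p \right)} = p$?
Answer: $3060$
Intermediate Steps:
$x = 4$
$T{\left(G \right)} = -4 + \left(4 + G\right)^{2}$ ($T{\left(G \right)} = -4 + \left(G + 4\right)^{2} = -4 + \left(4 + G\right)^{2}$)
$V = -2$ ($V = 8 \left(-3 - - \frac{11}{4}\right) = 8 \left(-3 + \frac{11}{4}\right) = 8 \left(- \frac{1}{4}\right) = -2$)
$- 34 T{\left(3 \right)} V = - 34 \left(-4 + \left(4 + 3\right)^{2}\right) \left(-2\right) = - 34 \left(-4 + 7^{2}\right) \left(-2\right) = - 34 \left(-4 + 49\right) \left(-2\right) = \left(-34\right) 45 \left(-2\right) = \left(-1530\right) \left(-2\right) = 3060$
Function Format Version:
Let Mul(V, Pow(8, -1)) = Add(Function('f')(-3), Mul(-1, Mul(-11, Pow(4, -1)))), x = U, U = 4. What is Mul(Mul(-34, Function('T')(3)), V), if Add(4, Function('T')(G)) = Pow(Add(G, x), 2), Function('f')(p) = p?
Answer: 3060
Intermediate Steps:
x = 4
Function('T')(G) = Add(-4, Pow(Add(4, G), 2)) (Function('T')(G) = Add(-4, Pow(Add(G, 4), 2)) = Add(-4, Pow(Add(4, G), 2)))
V = -2 (V = Mul(8, Add(-3, Mul(-1, Mul(-11, Pow(4, -1))))) = Mul(8, Add(-3, Mul(-1, Mul(-11, Rational(1, 4))))) = Mul(8, Add(-3, Mul(-1, Rational(-11, 4)))) = Mul(8, Add(-3, Rational(11, 4))) = Mul(8, Rational(-1, 4)) = -2)
Mul(Mul(-34, Function('T')(3)), V) = Mul(Mul(-34, Add(-4, Pow(Add(4, 3), 2))), -2) = Mul(Mul(-34, Add(-4, Pow(7, 2))), -2) = Mul(Mul(-34, Add(-4, 49)), -2) = Mul(Mul(-34, 45), -2) = Mul(-1530, -2) = 3060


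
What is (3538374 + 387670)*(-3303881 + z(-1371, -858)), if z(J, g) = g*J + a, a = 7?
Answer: -8352878468464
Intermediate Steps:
z(J, g) = 7 + J*g (z(J, g) = g*J + 7 = J*g + 7 = 7 + J*g)
(3538374 + 387670)*(-3303881 + z(-1371, -858)) = (3538374 + 387670)*(-3303881 + (7 - 1371*(-858))) = 3926044*(-3303881 + (7 + 1176318)) = 3926044*(-3303881 + 1176325) = 3926044*(-2127556) = -8352878468464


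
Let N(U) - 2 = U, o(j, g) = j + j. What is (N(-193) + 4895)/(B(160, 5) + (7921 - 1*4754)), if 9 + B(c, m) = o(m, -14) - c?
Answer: 147/94 ≈ 1.5638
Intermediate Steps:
o(j, g) = 2*j
N(U) = 2 + U
B(c, m) = -9 - c + 2*m (B(c, m) = -9 + (2*m - c) = -9 + (-c + 2*m) = -9 - c + 2*m)
(N(-193) + 4895)/(B(160, 5) + (7921 - 1*4754)) = ((2 - 193) + 4895)/((-9 - 1*160 + 2*5) + (7921 - 1*4754)) = (-191 + 4895)/((-9 - 160 + 10) + (7921 - 4754)) = 4704/(-159 + 3167) = 4704/3008 = 4704*(1/3008) = 147/94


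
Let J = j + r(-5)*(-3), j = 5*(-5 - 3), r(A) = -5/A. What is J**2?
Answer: 1849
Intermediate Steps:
j = -40 (j = 5*(-8) = -40)
J = -43 (J = -40 - 5/(-5)*(-3) = -40 - 5*(-1/5)*(-3) = -40 + 1*(-3) = -40 - 3 = -43)
J**2 = (-43)**2 = 1849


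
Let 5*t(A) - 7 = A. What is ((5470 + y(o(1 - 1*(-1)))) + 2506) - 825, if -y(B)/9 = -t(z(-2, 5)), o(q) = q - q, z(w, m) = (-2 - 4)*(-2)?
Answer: 35926/5 ≈ 7185.2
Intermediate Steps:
z(w, m) = 12 (z(w, m) = -6*(-2) = 12)
t(A) = 7/5 + A/5
o(q) = 0
y(B) = 171/5 (y(B) = -(-9)*(7/5 + (1/5)*12) = -(-9)*(7/5 + 12/5) = -(-9)*19/5 = -9*(-19/5) = 171/5)
((5470 + y(o(1 - 1*(-1)))) + 2506) - 825 = ((5470 + 171/5) + 2506) - 825 = (27521/5 + 2506) - 825 = 40051/5 - 825 = 35926/5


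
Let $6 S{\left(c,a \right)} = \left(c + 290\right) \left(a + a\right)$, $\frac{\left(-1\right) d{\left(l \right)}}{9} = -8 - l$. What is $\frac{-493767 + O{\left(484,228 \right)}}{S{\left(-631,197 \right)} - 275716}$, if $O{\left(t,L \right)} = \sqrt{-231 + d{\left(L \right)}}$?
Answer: $\frac{17847}{10775} - \frac{3 \sqrt{1893}}{894325} \approx 1.6562$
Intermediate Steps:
$d{\left(l \right)} = 72 + 9 l$ ($d{\left(l \right)} = - 9 \left(-8 - l\right) = 72 + 9 l$)
$S{\left(c,a \right)} = \frac{a \left(290 + c\right)}{3}$ ($S{\left(c,a \right)} = \frac{\left(c + 290\right) \left(a + a\right)}{6} = \frac{\left(290 + c\right) 2 a}{6} = \frac{2 a \left(290 + c\right)}{6} = \frac{a \left(290 + c\right)}{3}$)
$O{\left(t,L \right)} = \sqrt{-159 + 9 L}$ ($O{\left(t,L \right)} = \sqrt{-231 + \left(72 + 9 L\right)} = \sqrt{-159 + 9 L}$)
$\frac{-493767 + O{\left(484,228 \right)}}{S{\left(-631,197 \right)} - 275716} = \frac{-493767 + \sqrt{-159 + 9 \cdot 228}}{\frac{1}{3} \cdot 197 \left(290 - 631\right) - 275716} = \frac{-493767 + \sqrt{-159 + 2052}}{\frac{1}{3} \cdot 197 \left(-341\right) - 275716} = \frac{-493767 + \sqrt{1893}}{- \frac{67177}{3} - 275716} = \frac{-493767 + \sqrt{1893}}{- \frac{894325}{3}} = \left(-493767 + \sqrt{1893}\right) \left(- \frac{3}{894325}\right) = \frac{17847}{10775} - \frac{3 \sqrt{1893}}{894325}$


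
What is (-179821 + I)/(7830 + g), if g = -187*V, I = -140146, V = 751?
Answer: 319967/132607 ≈ 2.4129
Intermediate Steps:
g = -140437 (g = -187*751 = -140437)
(-179821 + I)/(7830 + g) = (-179821 - 140146)/(7830 - 140437) = -319967/(-132607) = -319967*(-1/132607) = 319967/132607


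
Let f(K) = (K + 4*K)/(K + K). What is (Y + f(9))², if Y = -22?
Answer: 1521/4 ≈ 380.25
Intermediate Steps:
f(K) = 5/2 (f(K) = (5*K)/((2*K)) = (5*K)*(1/(2*K)) = 5/2)
(Y + f(9))² = (-22 + 5/2)² = (-39/2)² = 1521/4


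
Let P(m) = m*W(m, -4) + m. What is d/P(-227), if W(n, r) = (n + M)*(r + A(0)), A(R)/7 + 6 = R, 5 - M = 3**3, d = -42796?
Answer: 42796/2600285 ≈ 0.016458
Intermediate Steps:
M = -22 (M = 5 - 1*3**3 = 5 - 1*27 = 5 - 27 = -22)
A(R) = -42 + 7*R
W(n, r) = (-42 + r)*(-22 + n) (W(n, r) = (n - 22)*(r + (-42 + 7*0)) = (-22 + n)*(r + (-42 + 0)) = (-22 + n)*(r - 42) = (-22 + n)*(-42 + r) = (-42 + r)*(-22 + n))
P(m) = m + m*(1012 - 46*m) (P(m) = m*(924 - 42*m - 22*(-4) + m*(-4)) + m = m*(924 - 42*m + 88 - 4*m) + m = m*(1012 - 46*m) + m = m + m*(1012 - 46*m))
d/P(-227) = -42796*(-1/(227*(1013 - 46*(-227)))) = -42796*(-1/(227*(1013 + 10442))) = -42796/((-227*11455)) = -42796/(-2600285) = -42796*(-1/2600285) = 42796/2600285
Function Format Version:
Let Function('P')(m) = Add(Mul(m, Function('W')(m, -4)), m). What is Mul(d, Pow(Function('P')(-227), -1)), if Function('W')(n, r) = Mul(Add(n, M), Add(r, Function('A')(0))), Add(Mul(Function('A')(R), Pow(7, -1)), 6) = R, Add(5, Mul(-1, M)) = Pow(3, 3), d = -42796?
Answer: Rational(42796, 2600285) ≈ 0.016458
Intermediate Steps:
M = -22 (M = Add(5, Mul(-1, Pow(3, 3))) = Add(5, Mul(-1, 27)) = Add(5, -27) = -22)
Function('A')(R) = Add(-42, Mul(7, R))
Function('W')(n, r) = Mul(Add(-42, r), Add(-22, n)) (Function('W')(n, r) = Mul(Add(n, -22), Add(r, Add(-42, Mul(7, 0)))) = Mul(Add(-22, n), Add(r, Add(-42, 0))) = Mul(Add(-22, n), Add(r, -42)) = Mul(Add(-22, n), Add(-42, r)) = Mul(Add(-42, r), Add(-22, n)))
Function('P')(m) = Add(m, Mul(m, Add(1012, Mul(-46, m)))) (Function('P')(m) = Add(Mul(m, Add(924, Mul(-42, m), Mul(-22, -4), Mul(m, -4))), m) = Add(Mul(m, Add(924, Mul(-42, m), 88, Mul(-4, m))), m) = Add(Mul(m, Add(1012, Mul(-46, m))), m) = Add(m, Mul(m, Add(1012, Mul(-46, m)))))
Mul(d, Pow(Function('P')(-227), -1)) = Mul(-42796, Pow(Mul(-227, Add(1013, Mul(-46, -227))), -1)) = Mul(-42796, Pow(Mul(-227, Add(1013, 10442)), -1)) = Mul(-42796, Pow(Mul(-227, 11455), -1)) = Mul(-42796, Pow(-2600285, -1)) = Mul(-42796, Rational(-1, 2600285)) = Rational(42796, 2600285)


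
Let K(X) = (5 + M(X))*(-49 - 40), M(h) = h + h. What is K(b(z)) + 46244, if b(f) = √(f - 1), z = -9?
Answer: 45799 - 178*I*√10 ≈ 45799.0 - 562.89*I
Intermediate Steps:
M(h) = 2*h
b(f) = √(-1 + f)
K(X) = -445 - 178*X (K(X) = (5 + 2*X)*(-49 - 40) = (5 + 2*X)*(-89) = -445 - 178*X)
K(b(z)) + 46244 = (-445 - 178*√(-1 - 9)) + 46244 = (-445 - 178*I*√10) + 46244 = 45799 - 178*I*√10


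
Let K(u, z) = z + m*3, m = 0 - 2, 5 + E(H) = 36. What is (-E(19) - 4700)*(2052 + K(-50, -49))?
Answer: -9447807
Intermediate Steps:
E(H) = 31 (E(H) = -5 + 36 = 31)
m = -2
K(u, z) = -6 + z (K(u, z) = z - 2*3 = z - 6 = -6 + z)
(-E(19) - 4700)*(2052 + K(-50, -49)) = (-1*31 - 4700)*(2052 + (-6 - 49)) = (-31 - 4700)*(2052 - 55) = -4731*1997 = -9447807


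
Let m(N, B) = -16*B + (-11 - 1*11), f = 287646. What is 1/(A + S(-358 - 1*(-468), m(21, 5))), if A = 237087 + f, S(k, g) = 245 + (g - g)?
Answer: 1/524978 ≈ 1.9048e-6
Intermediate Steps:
m(N, B) = -22 - 16*B (m(N, B) = -16*B + (-11 - 11) = -16*B - 22 = -22 - 16*B)
S(k, g) = 245 (S(k, g) = 245 + 0 = 245)
A = 524733 (A = 237087 + 287646 = 524733)
1/(A + S(-358 - 1*(-468), m(21, 5))) = 1/(524733 + 245) = 1/524978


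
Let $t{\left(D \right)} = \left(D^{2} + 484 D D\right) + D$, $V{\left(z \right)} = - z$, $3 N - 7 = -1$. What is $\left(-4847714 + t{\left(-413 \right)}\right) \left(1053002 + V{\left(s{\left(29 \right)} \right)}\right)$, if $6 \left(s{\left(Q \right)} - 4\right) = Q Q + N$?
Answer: $81994265822085$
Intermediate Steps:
$N = 2$ ($N = \frac{7}{3} + \frac{1}{3} \left(-1\right) = \frac{7}{3} - \frac{1}{3} = 2$)
$s{\left(Q \right)} = \frac{13}{3} + \frac{Q^{2}}{6}$ ($s{\left(Q \right)} = 4 + \frac{Q Q + 2}{6} = 4 + \frac{Q^{2} + 2}{6} = 4 + \frac{2 + Q^{2}}{6} = 4 + \left(\frac{1}{3} + \frac{Q^{2}}{6}\right) = \frac{13}{3} + \frac{Q^{2}}{6}$)
$t{\left(D \right)} = D + 485 D^{2}$ ($t{\left(D \right)} = \left(D^{2} + 484 D^{2}\right) + D = 485 D^{2} + D = D + 485 D^{2}$)
$\left(-4847714 + t{\left(-413 \right)}\right) \left(1053002 + V{\left(s{\left(29 \right)} \right)}\right) = \left(-4847714 - 413 \left(1 + 485 \left(-413\right)\right)\right) \left(1053002 - \left(\frac{13}{3} + \frac{29^{2}}{6}\right)\right) = \left(-4847714 - 413 \left(1 - 200305\right)\right) \left(1053002 - \left(\frac{13}{3} + \frac{1}{6} \cdot 841\right)\right) = \left(-4847714 - -82725552\right) \left(1053002 - \left(\frac{13}{3} + \frac{841}{6}\right)\right) = \left(-4847714 + 82725552\right) \left(1053002 - \frac{289}{2}\right) = 77877838 \left(1053002 - \frac{289}{2}\right) = 77877838 \cdot \frac{2105715}{2} = 81994265822085$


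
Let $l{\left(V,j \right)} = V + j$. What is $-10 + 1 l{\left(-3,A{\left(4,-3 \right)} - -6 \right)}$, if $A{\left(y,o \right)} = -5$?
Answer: $-12$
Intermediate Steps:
$-10 + 1 l{\left(-3,A{\left(4,-3 \right)} - -6 \right)} = -10 + 1 \left(-3 - -1\right) = -10 + 1 \left(-3 + \left(-5 + 6\right)\right) = -10 + 1 \left(-3 + 1\right) = -10 + 1 \left(-2\right) = -10 - 2 = -12$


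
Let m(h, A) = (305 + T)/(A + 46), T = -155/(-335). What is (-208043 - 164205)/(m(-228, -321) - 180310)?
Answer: 857333675/415279027 ≈ 2.0645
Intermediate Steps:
T = 31/67 (T = -155*(-1/335) = 31/67 ≈ 0.46269)
m(h, A) = 20466/(67*(46 + A)) (m(h, A) = (305 + 31/67)/(A + 46) = 20466/(67*(46 + A)))
(-208043 - 164205)/(m(-228, -321) - 180310) = (-208043 - 164205)/(20466/(67*(46 - 321)) - 180310) = -372248/((20466/67)/(-275) - 180310) = -372248/((20466/67)*(-1/275) - 180310) = -372248/(-20466/18425 - 180310) = -372248/(-3322232216/18425) = -372248*(-18425/3322232216) = 857333675/415279027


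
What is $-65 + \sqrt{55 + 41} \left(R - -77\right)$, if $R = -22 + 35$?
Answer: $-65 + 360 \sqrt{6} \approx 816.82$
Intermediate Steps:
$R = 13$
$-65 + \sqrt{55 + 41} \left(R - -77\right) = -65 + \sqrt{55 + 41} \left(13 - -77\right) = -65 + \sqrt{96} \left(13 + 77\right) = -65 + 4 \sqrt{6} \cdot 90 = -65 + 360 \sqrt{6}$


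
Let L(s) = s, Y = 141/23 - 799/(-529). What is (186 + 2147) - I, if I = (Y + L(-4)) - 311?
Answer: 1396750/529 ≈ 2640.4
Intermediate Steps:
Y = 4042/529 (Y = 141*(1/23) - 799*(-1/529) = 141/23 + 799/529 = 4042/529 ≈ 7.6408)
I = -162593/529 (I = (4042/529 - 4) - 311 = 1926/529 - 311 = -162593/529 ≈ -307.36)
(186 + 2147) - I = (186 + 2147) - 1*(-162593/529) = 2333 + 162593/529 = 1396750/529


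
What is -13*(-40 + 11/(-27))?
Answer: 14183/27 ≈ 525.30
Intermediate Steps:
-13*(-40 + 11/(-27)) = -13*(-40 + 11*(-1/27)) = -13*(-40 - 11/27) = -13*(-1091/27) = 14183/27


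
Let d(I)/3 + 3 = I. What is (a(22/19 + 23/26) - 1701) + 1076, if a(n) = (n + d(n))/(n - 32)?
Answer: -9248965/14799 ≈ -624.97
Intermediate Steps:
d(I) = -9 + 3*I
a(n) = (-9 + 4*n)/(-32 + n) (a(n) = (n + (-9 + 3*n))/(n - 32) = (-9 + 4*n)/(-32 + n))
(a(22/19 + 23/26) - 1701) + 1076 = ((-9 + 4*(22/19 + 23/26))/(-32 + (22/19 + 23/26)) - 1701) + 1076 = ((-9 + 4*(1009/494))/(-32 + 1009/494) - 1701) + 1076 = ((-9 + 2018/247)/(-14799/494) - 1701) + 1076 = (-494/14799*(-205/247) - 1701) + 1076 = (410/14799 - 1701) + 1076 = -25172689/14799 + 1076 = -9248965/14799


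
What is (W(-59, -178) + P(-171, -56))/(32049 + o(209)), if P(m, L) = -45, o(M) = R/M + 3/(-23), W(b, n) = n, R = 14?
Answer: -1071961/154059238 ≈ -0.0069581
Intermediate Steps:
o(M) = -3/23 + 14/M (o(M) = 14/M + 3/(-23) = 14/M + 3*(-1/23) = 14/M - 3/23 = -3/23 + 14/M)
(W(-59, -178) + P(-171, -56))/(32049 + o(209)) = (-178 - 45)/(32049 + (-3/23 + 14/209)) = -223/(32049 + (-3/23 + 14*(1/209))) = -223/(32049 + (-3/23 + 14/209)) = -223/(32049 - 305/4807) = -223/154059238/4807 = -223*4807/154059238 = -1071961/154059238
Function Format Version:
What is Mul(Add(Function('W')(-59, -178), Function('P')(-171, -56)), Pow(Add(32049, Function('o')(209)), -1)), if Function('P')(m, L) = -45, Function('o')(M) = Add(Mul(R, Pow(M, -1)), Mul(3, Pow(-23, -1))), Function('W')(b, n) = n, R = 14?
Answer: Rational(-1071961, 154059238) ≈ -0.0069581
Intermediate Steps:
Function('o')(M) = Add(Rational(-3, 23), Mul(14, Pow(M, -1))) (Function('o')(M) = Add(Mul(14, Pow(M, -1)), Mul(3, Pow(-23, -1))) = Add(Mul(14, Pow(M, -1)), Mul(3, Rational(-1, 23))) = Add(Mul(14, Pow(M, -1)), Rational(-3, 23)) = Add(Rational(-3, 23), Mul(14, Pow(M, -1))))
Mul(Add(Function('W')(-59, -178), Function('P')(-171, -56)), Pow(Add(32049, Function('o')(209)), -1)) = Mul(Add(-178, -45), Pow(Add(32049, Add(Rational(-3, 23), Mul(14, Pow(209, -1)))), -1)) = Mul(-223, Pow(Add(32049, Add(Rational(-3, 23), Mul(14, Rational(1, 209)))), -1)) = Mul(-223, Pow(Add(32049, Add(Rational(-3, 23), Rational(14, 209))), -1)) = Mul(-223, Pow(Add(32049, Rational(-305, 4807)), -1)) = Mul(-223, Pow(Rational(154059238, 4807), -1)) = Mul(-223, Rational(4807, 154059238)) = Rational(-1071961, 154059238)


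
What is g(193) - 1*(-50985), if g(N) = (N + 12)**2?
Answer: 93010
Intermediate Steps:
g(N) = (12 + N)**2
g(193) - 1*(-50985) = (12 + 193)**2 - 1*(-50985) = 205**2 + 50985 = 42025 + 50985 = 93010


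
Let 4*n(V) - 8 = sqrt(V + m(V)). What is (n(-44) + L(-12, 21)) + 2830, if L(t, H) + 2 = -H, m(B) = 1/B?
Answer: 2809 + I*sqrt(21307)/88 ≈ 2809.0 + 1.6587*I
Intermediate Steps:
n(V) = 2 + sqrt(V + 1/V)/4
L(t, H) = -2 - H
(n(-44) + L(-12, 21)) + 2830 = ((2 + sqrt(-44 + 1/(-44))/4) + (-2 - 1*21)) + 2830 = ((2 + sqrt(-44 - 1/44)/4) + (-2 - 21)) + 2830 = ((2 + sqrt(-1937/44)/4) - 23) + 2830 = ((2 + (I*sqrt(21307)/22)/4) - 23) + 2830 = ((2 + I*sqrt(21307)/88) - 23) + 2830 = (-21 + I*sqrt(21307)/88) + 2830 = 2809 + I*sqrt(21307)/88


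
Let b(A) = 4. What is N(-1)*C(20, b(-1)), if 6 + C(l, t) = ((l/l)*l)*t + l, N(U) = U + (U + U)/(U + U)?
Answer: 0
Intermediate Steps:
N(U) = 1 + U (N(U) = U + (2*U)/((2*U)) = U + (2*U)*(1/(2*U)) = U + 1 = 1 + U)
C(l, t) = -6 + l + l*t (C(l, t) = -6 + (((l/l)*l)*t + l) = -6 + ((1*l)*t + l) = -6 + (l*t + l) = -6 + (l + l*t) = -6 + l + l*t)
N(-1)*C(20, b(-1)) = (1 - 1)*(-6 + 20 + 20*4) = 0*(-6 + 20 + 80) = 0*94 = 0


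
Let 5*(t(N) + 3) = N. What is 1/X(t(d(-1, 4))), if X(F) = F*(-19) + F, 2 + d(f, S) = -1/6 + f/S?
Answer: 10/627 ≈ 0.015949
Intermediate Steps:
d(f, S) = -13/6 + f/S (d(f, S) = -2 + (-1/6 + f/S) = -2 + (-1*⅙ + f/S) = -2 + (-⅙ + f/S) = -13/6 + f/S)
t(N) = -3 + N/5
X(F) = -18*F (X(F) = -19*F + F = -18*F)
1/X(t(d(-1, 4))) = 1/(-18*(-3 + (-13/6 - 1/4)/5)) = 1/(-18*(-3 + (-13/6 - 1*¼)/5)) = 1/(-18*(-3 + (-13/6 - ¼)/5)) = 1/(-18*(-3 + (⅕)*(-29/12))) = 1/(-18*(-3 - 29/60)) = 1/(-18*(-209/60)) = 1/(627/10) = 10/627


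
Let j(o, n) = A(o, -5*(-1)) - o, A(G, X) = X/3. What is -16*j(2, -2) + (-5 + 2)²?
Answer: 43/3 ≈ 14.333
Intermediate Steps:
A(G, X) = X/3 (A(G, X) = X*(⅓) = X/3)
j(o, n) = 5/3 - o (j(o, n) = (-5*(-1))/3 - o = (⅓)*5 - o = 5/3 - o)
-16*j(2, -2) + (-5 + 2)² = -16*(5/3 - 1*2) + (-5 + 2)² = -16*(5/3 - 2) + (-3)² = -16*(-⅓) + 9 = 16/3 + 9 = 43/3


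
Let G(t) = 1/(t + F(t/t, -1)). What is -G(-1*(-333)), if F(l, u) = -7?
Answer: -1/326 ≈ -0.0030675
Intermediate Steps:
G(t) = 1/(-7 + t) (G(t) = 1/(t - 7) = 1/(-7 + t))
-G(-1*(-333)) = -1/(-7 - 1*(-333)) = -1/(-7 + 333) = -1/326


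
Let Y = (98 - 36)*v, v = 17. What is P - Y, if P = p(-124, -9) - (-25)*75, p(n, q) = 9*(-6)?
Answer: 767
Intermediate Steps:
p(n, q) = -54
Y = 1054 (Y = (98 - 36)*17 = 62*17 = 1054)
P = 1821 (P = -54 - (-25)*75 = -54 - 1*(-1875) = -54 + 1875 = 1821)
P - Y = 1821 - 1*1054 = 1821 - 1054 = 767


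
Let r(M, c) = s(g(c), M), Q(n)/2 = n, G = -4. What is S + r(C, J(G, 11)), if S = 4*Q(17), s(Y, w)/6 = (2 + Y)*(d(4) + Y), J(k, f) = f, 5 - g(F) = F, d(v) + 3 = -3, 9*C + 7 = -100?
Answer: 424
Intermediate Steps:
C = -107/9 (C = -7/9 + (⅑)*(-100) = -7/9 - 100/9 = -107/9 ≈ -11.889)
d(v) = -6 (d(v) = -3 - 3 = -6)
g(F) = 5 - F
s(Y, w) = 6*(-6 + Y)*(2 + Y) (s(Y, w) = 6*((2 + Y)*(-6 + Y)) = 6*((-6 + Y)*(2 + Y)) = 6*(-6 + Y)*(2 + Y))
Q(n) = 2*n
r(M, c) = -192 + 6*(5 - c)² + 24*c (r(M, c) = -72 - 24*(5 - c) + 6*(5 - c)² = -72 + (-120 + 24*c) + 6*(5 - c)² = -192 + 6*(5 - c)² + 24*c)
S = 136 (S = 4*(2*17) = 4*34 = 136)
S + r(C, J(G, 11)) = 136 + (-42 - 36*11 + 6*11²) = 136 + (-42 - 396 + 6*121) = 136 + (-42 - 396 + 726) = 136 + 288 = 424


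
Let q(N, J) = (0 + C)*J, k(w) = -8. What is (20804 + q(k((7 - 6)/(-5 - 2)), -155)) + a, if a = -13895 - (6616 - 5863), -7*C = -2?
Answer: 42782/7 ≈ 6111.7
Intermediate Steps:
C = 2/7 (C = -1/7*(-2) = 2/7 ≈ 0.28571)
q(N, J) = 2*J/7 (q(N, J) = (0 + 2/7)*J = 2*J/7)
a = -14648 (a = -13895 - 1*753 = -13895 - 753 = -14648)
(20804 + q(k((7 - 6)/(-5 - 2)), -155)) + a = (20804 + (2/7)*(-155)) - 14648 = (20804 - 310/7) - 14648 = 145318/7 - 14648 = 42782/7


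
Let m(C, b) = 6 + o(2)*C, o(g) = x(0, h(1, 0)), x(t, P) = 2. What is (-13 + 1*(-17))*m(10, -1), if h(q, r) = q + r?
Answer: -780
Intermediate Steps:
o(g) = 2
m(C, b) = 6 + 2*C
(-13 + 1*(-17))*m(10, -1) = (-13 + 1*(-17))*(6 + 2*10) = (-13 - 17)*(6 + 20) = -30*26 = -780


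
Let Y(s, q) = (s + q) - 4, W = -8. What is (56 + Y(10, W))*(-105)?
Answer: -5670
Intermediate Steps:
Y(s, q) = -4 + q + s (Y(s, q) = (q + s) - 4 = -4 + q + s)
(56 + Y(10, W))*(-105) = (56 + (-4 - 8 + 10))*(-105) = (56 - 2)*(-105) = 54*(-105) = -5670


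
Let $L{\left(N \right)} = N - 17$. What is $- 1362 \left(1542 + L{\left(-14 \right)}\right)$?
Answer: $-2057982$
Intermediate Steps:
$L{\left(N \right)} = -17 + N$ ($L{\left(N \right)} = N - 17 = -17 + N$)
$- 1362 \left(1542 + L{\left(-14 \right)}\right) = - 1362 \left(1542 - 31\right) = \left(-1362\right) 1511 = -2057982$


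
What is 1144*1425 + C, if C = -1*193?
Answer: 1630007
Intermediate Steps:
C = -193
1144*1425 + C = 1144*1425 - 193 = 1630200 - 193 = 1630007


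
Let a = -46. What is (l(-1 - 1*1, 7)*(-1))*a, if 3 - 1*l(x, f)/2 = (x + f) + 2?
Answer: -368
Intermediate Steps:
l(x, f) = 2 - 2*f - 2*x (l(x, f) = 6 - 2*((x + f) + 2) = 6 - 2*((f + x) + 2) = 6 - 2*(2 + f + x) = 6 + (-4 - 2*f - 2*x) = 2 - 2*f - 2*x)
(l(-1 - 1*1, 7)*(-1))*a = ((2 - 2*7 - 2*(-1 - 1*1))*(-1))*(-46) = ((2 - 14 - 2*(-1 - 1))*(-1))*(-46) = ((2 - 14 - 2*(-2))*(-1))*(-46) = ((2 - 14 + 4)*(-1))*(-46) = -8*(-1)*(-46) = 8*(-46) = -368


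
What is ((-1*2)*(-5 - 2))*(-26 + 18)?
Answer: -112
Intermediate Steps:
((-1*2)*(-5 - 2))*(-26 + 18) = -2*(-7)*(-8) = 14*(-8) = -112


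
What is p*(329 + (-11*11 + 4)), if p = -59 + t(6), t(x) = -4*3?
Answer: -15052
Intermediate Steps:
t(x) = -12
p = -71 (p = -59 - 12 = -71)
p*(329 + (-11*11 + 4)) = -71*(329 + (-11*11 + 4)) = -71*(329 + (-121 + 4)) = -71*(329 - 117) = -71*212 = -15052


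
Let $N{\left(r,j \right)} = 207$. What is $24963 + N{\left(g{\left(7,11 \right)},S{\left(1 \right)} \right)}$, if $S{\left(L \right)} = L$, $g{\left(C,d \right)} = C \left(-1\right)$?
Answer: $25170$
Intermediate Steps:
$g{\left(C,d \right)} = - C$
$24963 + N{\left(g{\left(7,11 \right)},S{\left(1 \right)} \right)} = 24963 + 207 = 25170$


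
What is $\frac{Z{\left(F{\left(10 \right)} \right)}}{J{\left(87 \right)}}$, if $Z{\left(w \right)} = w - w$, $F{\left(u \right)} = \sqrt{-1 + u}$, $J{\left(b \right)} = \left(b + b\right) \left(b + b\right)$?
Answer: $0$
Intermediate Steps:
$J{\left(b \right)} = 4 b^{2}$ ($J{\left(b \right)} = 2 b 2 b = 4 b^{2}$)
$Z{\left(w \right)} = 0$
$\frac{Z{\left(F{\left(10 \right)} \right)}}{J{\left(87 \right)}} = \frac{0}{4 \cdot 87^{2}} = \frac{0}{4 \cdot 7569} = \frac{0}{30276} = 0 \cdot \frac{1}{30276} = 0$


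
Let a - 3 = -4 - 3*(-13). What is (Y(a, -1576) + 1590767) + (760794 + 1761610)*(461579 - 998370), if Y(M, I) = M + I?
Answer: -1354002176335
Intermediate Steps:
a = 38 (a = 3 + (-4 - 3*(-13)) = 3 + (-4 + 39) = 3 + 35 = 38)
Y(M, I) = I + M
(Y(a, -1576) + 1590767) + (760794 + 1761610)*(461579 - 998370) = ((-1576 + 38) + 1590767) + (760794 + 1761610)*(461579 - 998370) = (-1538 + 1590767) + 2522404*(-536791) = 1589229 - 1354003765564 = -1354002176335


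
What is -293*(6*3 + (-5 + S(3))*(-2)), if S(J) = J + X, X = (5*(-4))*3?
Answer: -41606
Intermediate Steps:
X = -60 (X = -20*3 = -60)
S(J) = -60 + J (S(J) = J - 60 = -60 + J)
-293*(6*3 + (-5 + S(3))*(-2)) = -293*(6*3 + (-5 + (-60 + 3))*(-2)) = -293*(18 + (-5 - 57)*(-2)) = -293*(18 - 62*(-2)) = -293*(18 + 124) = -293*142 = -41606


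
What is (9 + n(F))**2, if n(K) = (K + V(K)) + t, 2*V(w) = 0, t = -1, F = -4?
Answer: 16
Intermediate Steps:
V(w) = 0 (V(w) = (1/2)*0 = 0)
n(K) = -1 + K (n(K) = (K + 0) - 1 = K - 1 = -1 + K)
(9 + n(F))**2 = (9 + (-1 - 4))**2 = (9 - 5)**2 = 4**2 = 16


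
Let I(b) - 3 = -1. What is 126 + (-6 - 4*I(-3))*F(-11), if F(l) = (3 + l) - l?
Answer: 84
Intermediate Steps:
I(b) = 2 (I(b) = 3 - 1 = 2)
F(l) = 3
126 + (-6 - 4*I(-3))*F(-11) = 126 + (-6 - 4*2)*3 = 126 + (-6 - 8)*3 = 126 - 14*3 = 126 - 42 = 84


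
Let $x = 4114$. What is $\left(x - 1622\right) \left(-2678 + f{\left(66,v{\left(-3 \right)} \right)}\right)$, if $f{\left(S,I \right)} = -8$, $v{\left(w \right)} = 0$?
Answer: $-6693512$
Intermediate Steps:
$\left(x - 1622\right) \left(-2678 + f{\left(66,v{\left(-3 \right)} \right)}\right) = \left(4114 - 1622\right) \left(-2678 - 8\right) = 2492 \left(-2686\right) = -6693512$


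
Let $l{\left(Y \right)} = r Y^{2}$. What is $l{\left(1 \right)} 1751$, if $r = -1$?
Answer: $-1751$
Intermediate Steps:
$l{\left(Y \right)} = - Y^{2}$
$l{\left(1 \right)} 1751 = - 1^{2} \cdot 1751 = \left(-1\right) 1 \cdot 1751 = \left(-1\right) 1751 = -1751$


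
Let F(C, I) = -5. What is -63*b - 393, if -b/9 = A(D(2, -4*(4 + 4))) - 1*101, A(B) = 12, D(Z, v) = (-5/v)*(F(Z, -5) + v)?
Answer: -50856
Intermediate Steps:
D(Z, v) = -5*(-5 + v)/v (D(Z, v) = (-5/v)*(-5 + v) = -5*(-5 + v)/v)
b = 801 (b = -9*(12 - 1*101) = -9*(12 - 101) = -9*(-89) = 801)
-63*b - 393 = -63*801 - 393 = -50463 - 393 = -50856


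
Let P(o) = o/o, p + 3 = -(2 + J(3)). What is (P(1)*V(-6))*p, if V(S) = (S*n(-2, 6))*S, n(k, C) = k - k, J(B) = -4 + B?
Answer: 0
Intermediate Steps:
n(k, C) = 0
p = -4 (p = -3 - (2 + (-4 + 3)) = -3 - (2 - 1) = -3 - 1*1 = -3 - 1 = -4)
V(S) = 0 (V(S) = (S*0)*S = 0*S = 0)
P(o) = 1
(P(1)*V(-6))*p = (1*0)*(-4) = 0*(-4) = 0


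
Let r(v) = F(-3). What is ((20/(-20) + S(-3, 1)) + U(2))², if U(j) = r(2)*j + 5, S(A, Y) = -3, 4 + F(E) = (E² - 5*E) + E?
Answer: 1225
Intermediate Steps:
F(E) = -4 + E² - 4*E (F(E) = -4 + ((E² - 5*E) + E) = -4 + (E² - 4*E) = -4 + E² - 4*E)
r(v) = 17 (r(v) = -4 + (-3)² - 4*(-3) = -4 + 9 + 12 = 17)
U(j) = 5 + 17*j (U(j) = 17*j + 5 = 5 + 17*j)
((20/(-20) + S(-3, 1)) + U(2))² = ((20/(-20) - 3) + (5 + 17*2))² = ((20*(-1/20) - 3) + (5 + 34))² = ((-1 - 3) + 39)² = (-4 + 39)² = 35² = 1225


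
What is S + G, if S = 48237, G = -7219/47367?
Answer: 2284834760/47367 ≈ 48237.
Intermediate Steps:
G = -7219/47367 (G = -7219*1/47367 = -7219/47367 ≈ -0.15241)
S + G = 48237 - 7219/47367 = 2284834760/47367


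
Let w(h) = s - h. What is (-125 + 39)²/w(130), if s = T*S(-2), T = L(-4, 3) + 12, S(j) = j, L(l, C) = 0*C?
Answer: -3698/77 ≈ -48.026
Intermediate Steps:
L(l, C) = 0
T = 12 (T = 0 + 12 = 12)
s = -24 (s = 12*(-2) = -24)
w(h) = -24 - h
(-125 + 39)²/w(130) = (-125 + 39)²/(-24 - 1*130) = (-86)²/(-24 - 130) = 7396/(-154) = 7396*(-1/154) = -3698/77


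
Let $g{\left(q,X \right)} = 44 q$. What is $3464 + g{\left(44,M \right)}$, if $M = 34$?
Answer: $5400$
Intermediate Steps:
$3464 + g{\left(44,M \right)} = 3464 + 44 \cdot 44 = 3464 + 1936 = 5400$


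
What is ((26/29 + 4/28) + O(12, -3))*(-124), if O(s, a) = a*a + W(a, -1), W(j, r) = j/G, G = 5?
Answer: -1188044/1015 ≈ -1170.5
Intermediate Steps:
W(j, r) = j/5
O(s, a) = a² + a/5 (O(s, a) = a*a + a/5 = a² + a/5)
((26/29 + 4/28) + O(12, -3))*(-124) = ((26/29 + 4/28) - 3*(⅕ - 3))*(-124) = ((26*(1/29) + 4*(1/28)) - 3*(-14/5))*(-124) = ((26/29 + ⅐) + 42/5)*(-124) = (211/203 + 42/5)*(-124) = (9581/1015)*(-124) = -1188044/1015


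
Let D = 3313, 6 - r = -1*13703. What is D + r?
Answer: 17022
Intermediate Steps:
r = 13709 (r = 6 - (-1)*13703 = 6 - 1*(-13703) = 6 + 13703 = 13709)
D + r = 3313 + 13709 = 17022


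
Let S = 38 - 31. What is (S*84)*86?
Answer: 50568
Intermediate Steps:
S = 7
(S*84)*86 = (7*84)*86 = 588*86 = 50568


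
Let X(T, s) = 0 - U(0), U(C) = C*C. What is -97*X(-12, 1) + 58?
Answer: 58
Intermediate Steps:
U(C) = C²
X(T, s) = 0 (X(T, s) = 0 - 1*0² = 0 - 1*0 = 0 + 0 = 0)
-97*X(-12, 1) + 58 = -97*0 + 58 = 0 + 58 = 58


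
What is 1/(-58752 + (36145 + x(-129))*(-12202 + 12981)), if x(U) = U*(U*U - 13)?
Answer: -1/1642866145 ≈ -6.0869e-10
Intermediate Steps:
x(U) = U*(-13 + U²) (x(U) = U*(U² - 13) = U*(-13 + U²))
1/(-58752 + (36145 + x(-129))*(-12202 + 12981)) = 1/(-58752 + (36145 - 129*(-13 + (-129)²))*(-12202 + 12981)) = 1/(-58752 + (36145 - 129*(-13 + 16641))*779) = 1/(-58752 + (36145 - 129*16628)*779) = 1/(-58752 + (36145 - 2145012)*779) = 1/(-58752 - 2108867*779) = 1/(-58752 - 1642807393) = 1/(-1642866145) = -1/1642866145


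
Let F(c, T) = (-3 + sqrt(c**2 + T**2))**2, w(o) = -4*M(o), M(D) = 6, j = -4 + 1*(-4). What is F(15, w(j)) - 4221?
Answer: -3411 - 18*sqrt(89) ≈ -3580.8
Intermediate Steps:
j = -8 (j = -4 - 4 = -8)
w(o) = -24 (w(o) = -4*6 = -24)
F(c, T) = (-3 + sqrt(T**2 + c**2))**2
F(15, w(j)) - 4221 = (-3 + sqrt((-24)**2 + 15**2))**2 - 4221 = (-3 + sqrt(576 + 225))**2 - 4221 = (-3 + sqrt(801))**2 - 4221 = (-3 + 3*sqrt(89))**2 - 4221 = -4221 + (-3 + 3*sqrt(89))**2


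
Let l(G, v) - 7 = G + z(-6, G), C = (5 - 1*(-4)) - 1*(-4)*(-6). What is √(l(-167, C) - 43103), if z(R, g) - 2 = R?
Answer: 7*I*√883 ≈ 208.01*I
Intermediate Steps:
C = -15 (C = (5 + 4) + 4*(-6) = 9 - 24 = -15)
z(R, g) = 2 + R
l(G, v) = 3 + G (l(G, v) = 7 + (G + (2 - 6)) = 7 + (G - 4) = 7 + (-4 + G) = 3 + G)
√(l(-167, C) - 43103) = √((3 - 167) - 43103) = √(-164 - 43103) = √(-43267) = 7*I*√883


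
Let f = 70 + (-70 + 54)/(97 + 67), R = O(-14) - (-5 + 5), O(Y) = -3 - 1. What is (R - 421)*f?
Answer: -1218050/41 ≈ -29709.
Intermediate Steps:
O(Y) = -4
R = -4 (R = -4 - (-5 + 5) = -4 - 0 = -4 - 1*0 = -4 + 0 = -4)
f = 2866/41 (f = 70 - 16/164 = 70 - 16*1/164 = 70 - 4/41 = 2866/41 ≈ 69.902)
(R - 421)*f = (-4 - 421)*(2866/41) = -425*2866/41 = -1218050/41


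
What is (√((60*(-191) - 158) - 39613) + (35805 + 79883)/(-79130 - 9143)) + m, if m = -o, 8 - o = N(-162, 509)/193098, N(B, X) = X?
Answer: -158656908499/17045339754 + I*√51231 ≈ -9.3079 + 226.34*I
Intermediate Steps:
o = 1544275/193098 (o = 8 - 509/193098 = 1544275/193098 ≈ 7.9974)
m = -1544275/193098 (m = -1*1544275/193098 = -1544275/193098 ≈ -7.9974)
(√((60*(-191) - 158) - 39613) + (35805 + 79883)/(-79130 - 9143)) + m = (√((60*(-191) - 158) - 39613) + (35805 + 79883)/(-79130 - 9143)) - 1544275/193098 = (√((-11460 - 158) - 39613) + 115688/(-88273)) - 1544275/193098 = (√(-11618 - 39613) + 115688*(-1/88273)) - 1544275/193098 = (√(-51231) - 115688/88273) - 1544275/193098 = (I*√51231 - 115688/88273) - 1544275/193098 = (-115688/88273 + I*√51231) - 1544275/193098 = -158656908499/17045339754 + I*√51231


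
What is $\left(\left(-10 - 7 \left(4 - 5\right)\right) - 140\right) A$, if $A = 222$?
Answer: $-31746$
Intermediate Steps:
$\left(\left(-10 - 7 \left(4 - 5\right)\right) - 140\right) A = \left(\left(-10 - 7 \left(4 - 5\right)\right) - 140\right) 222 = \left(\left(-10 - -7\right) - 140\right) 222 = \left(\left(-10 + 7\right) - 140\right) 222 = \left(-3 - 140\right) 222 = \left(-143\right) 222 = -31746$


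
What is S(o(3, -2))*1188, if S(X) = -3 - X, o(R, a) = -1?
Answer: -2376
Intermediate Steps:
S(o(3, -2))*1188 = (-3 - 1*(-1))*1188 = (-3 + 1)*1188 = -2*1188 = -2376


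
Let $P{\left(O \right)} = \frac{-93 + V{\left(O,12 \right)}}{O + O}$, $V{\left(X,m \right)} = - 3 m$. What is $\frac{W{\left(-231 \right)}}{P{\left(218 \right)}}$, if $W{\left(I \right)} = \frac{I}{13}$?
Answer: $\frac{33572}{559} \approx 60.057$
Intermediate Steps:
$W{\left(I \right)} = \frac{I}{13}$ ($W{\left(I \right)} = I \frac{1}{13} = \frac{I}{13}$)
$P{\left(O \right)} = - \frac{129}{2 O}$ ($P{\left(O \right)} = \frac{-93 - 36}{O + O} = \frac{-93 - 36}{2 O} = - 129 \frac{1}{2 O} = - \frac{129}{2 O}$)
$\frac{W{\left(-231 \right)}}{P{\left(218 \right)}} = \frac{\frac{1}{13} \left(-231\right)}{\left(- \frac{129}{2}\right) \frac{1}{218}} = - \frac{231}{13 \left(\left(- \frac{129}{2}\right) \frac{1}{218}\right)} = - \frac{231}{13 \left(- \frac{129}{436}\right)} = \left(- \frac{231}{13}\right) \left(- \frac{436}{129}\right) = \frac{33572}{559}$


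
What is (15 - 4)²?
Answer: 121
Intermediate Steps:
(15 - 4)² = 11² = 121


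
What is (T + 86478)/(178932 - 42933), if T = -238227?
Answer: -16861/15111 ≈ -1.1158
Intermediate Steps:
(T + 86478)/(178932 - 42933) = (-238227 + 86478)/(178932 - 42933) = -151749/135999 = -151749*1/135999 = -16861/15111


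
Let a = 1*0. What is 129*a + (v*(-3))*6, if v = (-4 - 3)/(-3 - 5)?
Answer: -63/4 ≈ -15.750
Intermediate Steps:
a = 0
v = 7/8 (v = -7/(-8) = -7*(-⅛) = 7/8 ≈ 0.87500)
129*a + (v*(-3))*6 = 129*0 + ((7/8)*(-3))*6 = 0 - 21/8*6 = 0 - 63/4 = -63/4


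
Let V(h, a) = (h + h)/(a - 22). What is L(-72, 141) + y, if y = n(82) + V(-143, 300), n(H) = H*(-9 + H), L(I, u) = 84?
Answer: 843587/139 ≈ 6069.0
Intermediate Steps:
V(h, a) = 2*h/(-22 + a) (V(h, a) = (2*h)/(-22 + a) = 2*h/(-22 + a))
y = 831911/139 (y = 82*(-9 + 82) + 2*(-143)/(-22 + 300) = 82*73 + 2*(-143)/278 = 5986 + 2*(-143)*(1/278) = 5986 - 143/139 = 831911/139 ≈ 5985.0)
L(-72, 141) + y = 84 + 831911/139 = 843587/139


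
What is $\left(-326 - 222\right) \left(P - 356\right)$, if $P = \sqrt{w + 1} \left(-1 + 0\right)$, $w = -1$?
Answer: $195088$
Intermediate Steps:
$P = 0$ ($P = \sqrt{-1 + 1} \left(-1 + 0\right) = \sqrt{0} \left(-1\right) = 0 \left(-1\right) = 0$)
$\left(-326 - 222\right) \left(P - 356\right) = \left(-326 - 222\right) \left(0 - 356\right) = \left(-548\right) \left(-356\right) = 195088$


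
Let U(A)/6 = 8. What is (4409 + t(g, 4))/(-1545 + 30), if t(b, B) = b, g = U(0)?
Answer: -4457/1515 ≈ -2.9419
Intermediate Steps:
U(A) = 48 (U(A) = 6*8 = 48)
g = 48
(4409 + t(g, 4))/(-1545 + 30) = (4409 + 48)/(-1545 + 30) = 4457/(-1515) = 4457*(-1/1515) = -4457/1515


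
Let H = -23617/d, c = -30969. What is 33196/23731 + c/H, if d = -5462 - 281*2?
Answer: -12261513164/1552507 ≈ -7897.9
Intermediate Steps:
d = -6024 (d = -5462 - 1*562 = -5462 - 562 = -6024)
H = 23617/6024 (H = -23617/(-6024) = -23617*(-1/6024) = 23617/6024 ≈ 3.9205)
33196/23731 + c/H = 33196/23731 - 30969/23617/6024 = 33196*(1/23731) - 30969*6024/23617 = 33196/23731 - 186557256/23617 = -12261513164/1552507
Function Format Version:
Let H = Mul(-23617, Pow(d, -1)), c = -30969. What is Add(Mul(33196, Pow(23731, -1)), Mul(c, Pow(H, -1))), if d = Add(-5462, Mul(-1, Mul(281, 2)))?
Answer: Rational(-12261513164, 1552507) ≈ -7897.9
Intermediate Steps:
d = -6024 (d = Add(-5462, Mul(-1, 562)) = Add(-5462, -562) = -6024)
H = Rational(23617, 6024) (H = Mul(-23617, Pow(-6024, -1)) = Mul(-23617, Rational(-1, 6024)) = Rational(23617, 6024) ≈ 3.9205)
Add(Mul(33196, Pow(23731, -1)), Mul(c, Pow(H, -1))) = Add(Mul(33196, Pow(23731, -1)), Mul(-30969, Pow(Rational(23617, 6024), -1))) = Add(Mul(33196, Rational(1, 23731)), Mul(-30969, Rational(6024, 23617))) = Add(Rational(33196, 23731), Rational(-186557256, 23617)) = Rational(-12261513164, 1552507)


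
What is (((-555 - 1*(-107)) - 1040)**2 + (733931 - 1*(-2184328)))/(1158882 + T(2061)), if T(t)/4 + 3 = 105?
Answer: 570267/128810 ≈ 4.4272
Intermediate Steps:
T(t) = 408 (T(t) = -12 + 4*105 = -12 + 420 = 408)
(((-555 - 1*(-107)) - 1040)**2 + (733931 - 1*(-2184328)))/(1158882 + T(2061)) = (((-555 - 1*(-107)) - 1040)**2 + (733931 - 1*(-2184328)))/(1158882 + 408) = (((-555 + 107) - 1040)**2 + (733931 + 2184328))/1159290 = ((-448 - 1040)**2 + 2918259)*(1/1159290) = ((-1488)**2 + 2918259)*(1/1159290) = (2214144 + 2918259)*(1/1159290) = 5132403*(1/1159290) = 570267/128810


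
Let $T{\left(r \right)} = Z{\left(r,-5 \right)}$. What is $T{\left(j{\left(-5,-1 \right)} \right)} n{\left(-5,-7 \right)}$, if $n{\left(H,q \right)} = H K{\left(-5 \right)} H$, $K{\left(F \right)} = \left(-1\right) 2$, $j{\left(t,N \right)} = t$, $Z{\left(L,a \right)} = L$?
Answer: $250$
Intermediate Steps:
$K{\left(F \right)} = -2$
$T{\left(r \right)} = r$
$n{\left(H,q \right)} = - 2 H^{2}$ ($n{\left(H,q \right)} = H \left(-2\right) H = - 2 H H = - 2 H^{2}$)
$T{\left(j{\left(-5,-1 \right)} \right)} n{\left(-5,-7 \right)} = - 5 \left(- 2 \left(-5\right)^{2}\right) = - 5 \left(\left(-2\right) 25\right) = \left(-5\right) \left(-50\right) = 250$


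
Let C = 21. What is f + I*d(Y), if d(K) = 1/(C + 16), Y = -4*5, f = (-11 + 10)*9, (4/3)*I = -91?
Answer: -1605/148 ≈ -10.845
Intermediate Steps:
I = -273/4 (I = (3/4)*(-91) = -273/4 ≈ -68.250)
f = -9 (f = -1*9 = -9)
Y = -20
d(K) = 1/37 (d(K) = 1/(21 + 16) = 1/37)
f + I*d(Y) = -9 - 273/4*1/37 = -9 - 273/148 = -1605/148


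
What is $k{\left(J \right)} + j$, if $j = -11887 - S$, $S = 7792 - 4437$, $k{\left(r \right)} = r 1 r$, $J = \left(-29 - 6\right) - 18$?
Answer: $-12433$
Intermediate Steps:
$J = -53$ ($J = -35 - 18 = -53$)
$k{\left(r \right)} = r^{2}$ ($k{\left(r \right)} = r r = r^{2}$)
$S = 3355$
$j = -15242$ ($j = -11887 - 3355 = -15242$)
$k{\left(J \right)} + j = \left(-53\right)^{2} - 15242 = 2809 - 15242 = -12433$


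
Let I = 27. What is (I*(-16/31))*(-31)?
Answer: 432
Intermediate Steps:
(I*(-16/31))*(-31) = (27*(-16/31))*(-31) = -432/31*(-31) = 432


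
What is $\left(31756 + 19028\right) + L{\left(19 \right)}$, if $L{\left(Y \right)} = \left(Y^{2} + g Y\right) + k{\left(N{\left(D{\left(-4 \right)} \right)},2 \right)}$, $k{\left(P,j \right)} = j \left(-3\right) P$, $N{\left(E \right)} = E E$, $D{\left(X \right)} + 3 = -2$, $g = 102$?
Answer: $52933$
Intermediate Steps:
$D{\left(X \right)} = -5$ ($D{\left(X \right)} = -3 - 2 = -5$)
$N{\left(E \right)} = E^{2}$
$k{\left(P,j \right)} = - 3 P j$ ($k{\left(P,j \right)} = - 3 j P = - 3 P j$)
$L{\left(Y \right)} = -150 + Y^{2} + 102 Y$ ($L{\left(Y \right)} = \left(Y^{2} + 102 Y\right) - 3 \left(-5\right)^{2} \cdot 2 = \left(Y^{2} + 102 Y\right) - 75 \cdot 2 = \left(Y^{2} + 102 Y\right) - 150 = -150 + Y^{2} + 102 Y$)
$\left(31756 + 19028\right) + L{\left(19 \right)} = \left(31756 + 19028\right) + \left(-150 + 19^{2} + 102 \cdot 19\right) = 50784 + \left(-150 + 361 + 1938\right) = 50784 + 2149 = 52933$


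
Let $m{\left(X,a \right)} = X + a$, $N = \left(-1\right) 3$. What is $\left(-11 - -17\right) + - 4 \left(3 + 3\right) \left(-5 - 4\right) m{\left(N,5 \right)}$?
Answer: $438$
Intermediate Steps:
$N = -3$
$\left(-11 - -17\right) + - 4 \left(3 + 3\right) \left(-5 - 4\right) m{\left(N,5 \right)} = \left(-11 - -17\right) + - 4 \left(3 + 3\right) \left(-5 - 4\right) \left(-3 + 5\right) = \left(-11 + 17\right) + \left(-4\right) 6 \left(\left(-9\right) 2\right) = 6 - -432 = 6 + 432 = 438$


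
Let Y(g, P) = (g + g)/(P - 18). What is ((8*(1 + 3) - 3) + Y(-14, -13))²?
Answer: 859329/961 ≈ 894.20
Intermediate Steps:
Y(g, P) = 2*g/(-18 + P) (Y(g, P) = (2*g)/(-18 + P) = 2*g/(-18 + P))
((8*(1 + 3) - 3) + Y(-14, -13))² = ((8*(1 + 3) - 3) + 2*(-14)/(-18 - 13))² = ((8*4 - 3) + 2*(-14)/(-31))² = ((32 - 3) + 2*(-14)*(-1/31))² = (29 + 28/31)² = (927/31)² = 859329/961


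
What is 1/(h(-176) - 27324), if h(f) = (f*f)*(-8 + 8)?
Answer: -1/27324 ≈ -3.6598e-5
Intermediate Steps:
h(f) = 0 (h(f) = f²*0 = 0)
1/(h(-176) - 27324) = 1/(0 - 27324) = 1/(-27324) = -1/27324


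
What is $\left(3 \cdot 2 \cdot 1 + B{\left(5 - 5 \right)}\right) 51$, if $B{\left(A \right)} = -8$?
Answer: $-102$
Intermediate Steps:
$\left(3 \cdot 2 \cdot 1 + B{\left(5 - 5 \right)}\right) 51 = \left(3 \cdot 2 \cdot 1 - 8\right) 51 = \left(6 \cdot 1 - 8\right) 51 = \left(6 - 8\right) 51 = \left(-2\right) 51 = -102$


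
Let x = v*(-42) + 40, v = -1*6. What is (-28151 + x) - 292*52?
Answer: -43043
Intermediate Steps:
v = -6
x = 292 (x = -6*(-42) + 40 = 252 + 40 = 292)
(-28151 + x) - 292*52 = (-28151 + 292) - 292*52 = -27859 - 15184 = -43043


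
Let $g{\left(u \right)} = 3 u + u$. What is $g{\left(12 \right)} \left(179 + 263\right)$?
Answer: $21216$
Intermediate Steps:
$g{\left(u \right)} = 4 u$
$g{\left(12 \right)} \left(179 + 263\right) = 4 \cdot 12 \left(179 + 263\right) = 48 \cdot 442 = 21216$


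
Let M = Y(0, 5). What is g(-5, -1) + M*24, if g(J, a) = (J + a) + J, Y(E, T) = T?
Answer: 109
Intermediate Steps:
M = 5
g(J, a) = a + 2*J
g(-5, -1) + M*24 = (-1 + 2*(-5)) + 5*24 = (-1 - 10) + 120 = -11 + 120 = 109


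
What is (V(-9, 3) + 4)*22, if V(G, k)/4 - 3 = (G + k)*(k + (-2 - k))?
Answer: 1408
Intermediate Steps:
V(G, k) = 12 - 8*G - 8*k (V(G, k) = 12 + 4*((G + k)*(k + (-2 - k))) = 12 + 4*((G + k)*(-2)) = 12 + 4*(-2*G - 2*k) = 12 + (-8*G - 8*k) = 12 - 8*G - 8*k)
(V(-9, 3) + 4)*22 = ((12 - 8*(-9) - 8*3) + 4)*22 = ((12 + 72 - 24) + 4)*22 = (60 + 4)*22 = 64*22 = 1408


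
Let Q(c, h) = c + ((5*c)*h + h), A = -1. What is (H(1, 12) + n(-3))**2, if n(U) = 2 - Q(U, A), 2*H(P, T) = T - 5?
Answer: 121/4 ≈ 30.250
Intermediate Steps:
H(P, T) = -5/2 + T/2 (H(P, T) = (T - 5)/2 = (-5 + T)/2 = -5/2 + T/2)
Q(c, h) = c + h + 5*c*h (Q(c, h) = c + (5*c*h + h) = c + (h + 5*c*h) = c + h + 5*c*h)
n(U) = 3 + 4*U (n(U) = 2 - (U - 1 + 5*U*(-1)) = 2 - (U - 1 - 5*U) = 2 - (-1 - 4*U) = 2 + (1 + 4*U) = 3 + 4*U)
(H(1, 12) + n(-3))**2 = ((-5/2 + (1/2)*12) + (3 + 4*(-3)))**2 = ((-5/2 + 6) + (3 - 12))**2 = (7/2 - 9)**2 = (-11/2)**2 = 121/4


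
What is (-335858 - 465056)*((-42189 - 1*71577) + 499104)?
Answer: -308622598932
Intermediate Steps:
(-335858 - 465056)*((-42189 - 1*71577) + 499104) = -800914*((-42189 - 71577) + 499104) = -800914*(-113766 + 499104) = -800914*385338 = -308622598932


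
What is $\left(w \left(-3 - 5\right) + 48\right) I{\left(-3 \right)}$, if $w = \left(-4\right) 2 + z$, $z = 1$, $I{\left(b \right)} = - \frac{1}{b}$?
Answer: $\frac{104}{3} \approx 34.667$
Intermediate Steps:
$w = -7$ ($w = \left(-4\right) 2 + 1 = -8 + 1 = -7$)
$\left(w \left(-3 - 5\right) + 48\right) I{\left(-3 \right)} = \left(- 7 \left(-3 - 5\right) + 48\right) \left(- \frac{1}{-3}\right) = \left(\left(-7\right) \left(-8\right) + 48\right) \left(\left(-1\right) \left(- \frac{1}{3}\right)\right) = \left(56 + 48\right) \frac{1}{3} = 104 \cdot \frac{1}{3} = \frac{104}{3}$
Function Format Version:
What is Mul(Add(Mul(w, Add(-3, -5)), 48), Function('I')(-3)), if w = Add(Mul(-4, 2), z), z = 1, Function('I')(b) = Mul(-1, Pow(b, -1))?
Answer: Rational(104, 3) ≈ 34.667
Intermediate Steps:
w = -7 (w = Add(Mul(-4, 2), 1) = Add(-8, 1) = -7)
Mul(Add(Mul(w, Add(-3, -5)), 48), Function('I')(-3)) = Mul(Add(Mul(-7, Add(-3, -5)), 48), Mul(-1, Pow(-3, -1))) = Mul(Add(Mul(-7, -8), 48), Mul(-1, Rational(-1, 3))) = Mul(Add(56, 48), Rational(1, 3)) = Mul(104, Rational(1, 3)) = Rational(104, 3)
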